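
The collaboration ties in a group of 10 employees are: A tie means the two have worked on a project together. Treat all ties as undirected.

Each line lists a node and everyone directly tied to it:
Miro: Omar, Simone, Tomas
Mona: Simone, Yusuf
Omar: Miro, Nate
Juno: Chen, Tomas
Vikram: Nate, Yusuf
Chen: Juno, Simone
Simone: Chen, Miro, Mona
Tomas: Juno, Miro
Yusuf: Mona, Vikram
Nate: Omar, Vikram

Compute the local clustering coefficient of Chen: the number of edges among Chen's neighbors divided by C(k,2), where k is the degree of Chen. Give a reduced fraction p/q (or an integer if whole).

Chen's neighbors: Juno and Simone (k = 2).
Possible neighbor pairs: C(2,2) = 1. Edges among them: none → e = 0.
Clustering(Chen) = 0/1.

0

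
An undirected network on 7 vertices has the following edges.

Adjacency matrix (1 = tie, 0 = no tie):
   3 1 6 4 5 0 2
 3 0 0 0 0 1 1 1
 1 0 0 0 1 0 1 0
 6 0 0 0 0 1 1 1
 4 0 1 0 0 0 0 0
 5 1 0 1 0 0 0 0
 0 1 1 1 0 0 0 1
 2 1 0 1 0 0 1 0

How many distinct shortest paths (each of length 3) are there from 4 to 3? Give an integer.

The shortest distance is 3, and the only length-3 path is 4–1–0–3. So there is exactly 1 shortest path.

1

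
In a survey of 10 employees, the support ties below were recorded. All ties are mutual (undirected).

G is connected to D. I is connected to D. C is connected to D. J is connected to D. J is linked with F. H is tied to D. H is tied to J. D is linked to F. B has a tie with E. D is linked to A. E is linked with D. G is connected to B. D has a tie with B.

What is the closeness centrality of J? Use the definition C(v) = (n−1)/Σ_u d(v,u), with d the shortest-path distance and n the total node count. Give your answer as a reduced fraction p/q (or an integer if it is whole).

3/5

Distances from J: A:2, B:2, C:2, D:1, E:2, F:1, G:2, H:1, I:2. Sum = 15.
n = 10, so closeness = 9/15 = 3/5.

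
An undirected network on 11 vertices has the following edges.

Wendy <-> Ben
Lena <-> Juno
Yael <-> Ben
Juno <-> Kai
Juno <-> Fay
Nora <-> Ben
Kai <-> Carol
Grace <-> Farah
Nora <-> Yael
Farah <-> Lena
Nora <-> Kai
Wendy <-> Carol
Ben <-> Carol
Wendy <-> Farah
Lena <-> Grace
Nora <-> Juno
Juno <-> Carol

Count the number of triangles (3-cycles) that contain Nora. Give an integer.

2

Nora's neighbors: Ben, Juno, Kai, and Yael.
Neighbor pairs that are themselves tied: Nora–Ben–Yael; Nora–Juno–Kai. Each forms one triangle with Nora, for 2 in total.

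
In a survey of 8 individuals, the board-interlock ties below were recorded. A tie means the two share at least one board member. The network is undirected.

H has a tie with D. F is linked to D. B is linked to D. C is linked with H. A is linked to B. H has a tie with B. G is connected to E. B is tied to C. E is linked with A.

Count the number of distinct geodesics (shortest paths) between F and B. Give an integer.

The shortest distance is 2, and the only length-2 path is F–D–B. So there is exactly 1 shortest path.

1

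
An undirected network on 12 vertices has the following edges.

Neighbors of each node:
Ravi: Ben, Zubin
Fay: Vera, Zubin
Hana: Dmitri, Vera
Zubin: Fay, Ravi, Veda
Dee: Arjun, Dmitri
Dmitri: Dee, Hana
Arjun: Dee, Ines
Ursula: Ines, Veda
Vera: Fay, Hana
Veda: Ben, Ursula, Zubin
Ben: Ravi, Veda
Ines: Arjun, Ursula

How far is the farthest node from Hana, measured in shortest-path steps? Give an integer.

5

Distances from Hana: Arjun:3, Ben:5, Dee:2, Dmitri:1, Fay:2, Ines:4, Ravi:4, Ursula:5, Veda:4, Vera:1, Zubin:3.
The largest is 5 (to Ben and Ursula), so the eccentricity of Hana is 5.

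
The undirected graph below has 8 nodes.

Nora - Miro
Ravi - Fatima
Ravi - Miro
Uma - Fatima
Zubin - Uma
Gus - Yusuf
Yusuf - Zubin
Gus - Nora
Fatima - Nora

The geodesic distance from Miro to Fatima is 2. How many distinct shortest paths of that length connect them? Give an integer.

The shortest distance is 2. The length-2 paths are: Miro–Ravi–Fatima; Miro–Nora–Fatima.
That gives 2 distinct shortest paths.

2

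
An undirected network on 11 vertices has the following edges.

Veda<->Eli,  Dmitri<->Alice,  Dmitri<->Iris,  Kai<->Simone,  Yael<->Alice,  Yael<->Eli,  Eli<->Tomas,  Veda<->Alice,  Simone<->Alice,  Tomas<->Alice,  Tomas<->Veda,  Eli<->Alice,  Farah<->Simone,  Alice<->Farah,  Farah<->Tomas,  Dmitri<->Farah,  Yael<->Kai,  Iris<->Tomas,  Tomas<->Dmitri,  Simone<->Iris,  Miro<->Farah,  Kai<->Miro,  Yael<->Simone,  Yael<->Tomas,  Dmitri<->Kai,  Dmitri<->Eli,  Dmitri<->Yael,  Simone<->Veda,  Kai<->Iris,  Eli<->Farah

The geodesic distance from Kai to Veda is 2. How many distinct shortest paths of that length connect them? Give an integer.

1

The shortest distance is 2, and the only length-2 path is Kai–Simone–Veda. So there is exactly 1 shortest path.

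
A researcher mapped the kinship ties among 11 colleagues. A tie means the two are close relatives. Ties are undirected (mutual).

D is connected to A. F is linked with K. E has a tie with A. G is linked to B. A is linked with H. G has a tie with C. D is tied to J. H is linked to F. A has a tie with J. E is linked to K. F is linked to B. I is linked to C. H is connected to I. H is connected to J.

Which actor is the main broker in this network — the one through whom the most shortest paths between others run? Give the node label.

H

Unnormalized betweenness of each node: A:19/2, B:6, C:7/2, D:0, E:5/2, F:14, G:5/2, H:21, I:8, J:3, K:3.
H has the largest value, 21, making it the main broker — the node through which the most shortest paths run.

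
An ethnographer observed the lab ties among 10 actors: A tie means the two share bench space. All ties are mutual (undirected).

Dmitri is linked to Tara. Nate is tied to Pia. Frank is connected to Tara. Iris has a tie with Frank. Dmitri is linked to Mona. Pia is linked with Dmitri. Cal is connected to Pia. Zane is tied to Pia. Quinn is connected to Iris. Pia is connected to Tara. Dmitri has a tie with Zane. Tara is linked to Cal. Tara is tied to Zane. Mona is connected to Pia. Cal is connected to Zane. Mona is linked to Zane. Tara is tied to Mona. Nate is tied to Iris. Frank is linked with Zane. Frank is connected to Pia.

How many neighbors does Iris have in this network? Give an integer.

Iris is directly tied to Frank, Nate, and Quinn. That is 3 neighbors, so the degree of Iris is 3.

3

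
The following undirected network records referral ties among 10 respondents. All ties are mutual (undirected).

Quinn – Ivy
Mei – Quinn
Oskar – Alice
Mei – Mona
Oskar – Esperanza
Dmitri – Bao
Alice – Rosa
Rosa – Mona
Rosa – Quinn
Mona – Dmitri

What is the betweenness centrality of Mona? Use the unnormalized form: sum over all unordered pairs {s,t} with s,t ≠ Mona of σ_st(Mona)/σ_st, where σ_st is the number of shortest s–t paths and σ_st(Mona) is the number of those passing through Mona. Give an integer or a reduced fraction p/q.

16

Pairs whose geodesics pass through Mona — Ivy–Bao: 2/2; Ivy–Dmitri: 2/2; Rosa–Mei: 1/2; Rosa–Bao: 1; Rosa–Dmitri: 1; Mei–Esperanza: 1/2; Mei–Bao: 1; Mei–Oskar: 1/2; Mei–Dmitri: 1; Mei–Alice: 1/2; Quinn–Bao: 2/2; Quinn–Dmitri: 2/2; Esperanza–Bao: 1; Esperanza–Dmitri: 1 … (+4 more pairs).
All other pairs contribute 0.
Summing the contributions gives betweenness(Mona) = 16.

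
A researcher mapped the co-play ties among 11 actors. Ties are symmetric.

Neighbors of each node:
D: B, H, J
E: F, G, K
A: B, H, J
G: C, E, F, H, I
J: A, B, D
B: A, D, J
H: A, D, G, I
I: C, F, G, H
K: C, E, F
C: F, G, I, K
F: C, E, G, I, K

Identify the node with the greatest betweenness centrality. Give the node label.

Unnormalized betweenness of each node: A:7, B:1/3, C:17/6, D:7, E:4/3, F:11/3, G:83/6, H:73/3, I:7, J:1/3, K:1/3.
H has the largest value, 73/3, making it the main broker — the node through which the most shortest paths run.

H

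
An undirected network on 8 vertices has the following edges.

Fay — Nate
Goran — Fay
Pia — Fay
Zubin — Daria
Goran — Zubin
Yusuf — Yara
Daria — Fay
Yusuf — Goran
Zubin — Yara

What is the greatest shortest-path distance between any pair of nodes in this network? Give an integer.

Eccentricity of each node (its greatest distance to any other): Daria:3, Fay:3, Goran:2, Nate:4, Pia:4, Yara:4, Yusuf:3, Zubin:3.
The maximum eccentricity is 4, realized for instance by the pair Nate–Yara via Nate – Fay – Goran – Yusuf – Yara. So the diameter is 4.

4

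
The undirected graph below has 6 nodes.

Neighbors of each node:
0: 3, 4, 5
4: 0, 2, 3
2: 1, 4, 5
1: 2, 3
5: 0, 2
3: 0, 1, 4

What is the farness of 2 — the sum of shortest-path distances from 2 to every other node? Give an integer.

Distances from 2: 0:2, 1:1, 3:2, 4:1, 5:1.
Sum = 2 + 1 + 2 + 1 + 1 = 7.

7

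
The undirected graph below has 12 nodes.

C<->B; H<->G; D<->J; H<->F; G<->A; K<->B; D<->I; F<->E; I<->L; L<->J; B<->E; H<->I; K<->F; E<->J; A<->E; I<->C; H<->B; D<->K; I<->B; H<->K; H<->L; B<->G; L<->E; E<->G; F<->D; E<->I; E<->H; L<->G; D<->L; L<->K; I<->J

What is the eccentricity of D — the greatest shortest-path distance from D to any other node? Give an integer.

3

Distances from D: A:3, B:2, C:2, E:2, F:1, G:2, H:2, I:1, J:1, K:1, L:1.
The largest is 3 (to A), so the eccentricity of D is 3.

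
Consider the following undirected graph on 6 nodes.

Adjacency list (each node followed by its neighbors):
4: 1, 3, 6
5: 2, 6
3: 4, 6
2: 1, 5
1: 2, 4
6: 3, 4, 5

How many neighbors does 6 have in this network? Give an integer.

6 is directly tied to 3, 4, and 5. That is 3 neighbors, so the degree of 6 is 3.

3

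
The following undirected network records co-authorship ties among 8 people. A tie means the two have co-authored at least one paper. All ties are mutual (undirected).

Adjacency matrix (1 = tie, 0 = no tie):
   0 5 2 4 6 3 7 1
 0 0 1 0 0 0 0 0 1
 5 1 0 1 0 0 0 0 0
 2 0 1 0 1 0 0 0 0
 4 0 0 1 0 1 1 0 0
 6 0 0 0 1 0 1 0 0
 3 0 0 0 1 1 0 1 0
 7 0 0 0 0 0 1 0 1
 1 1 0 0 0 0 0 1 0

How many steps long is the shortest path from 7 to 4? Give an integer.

2

One shortest route is 7 – 3 – 4, which uses 2 edges, and 7 and 4 are not directly tied, so nothing shorter exists. So d(7,4) = 2.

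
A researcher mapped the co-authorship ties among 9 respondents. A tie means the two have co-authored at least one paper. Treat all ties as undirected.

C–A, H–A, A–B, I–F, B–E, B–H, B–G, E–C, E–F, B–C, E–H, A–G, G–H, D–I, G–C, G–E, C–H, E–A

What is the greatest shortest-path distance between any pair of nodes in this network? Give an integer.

Eccentricity of each node (its greatest distance to any other): A:4, B:4, C:4, D:4, E:3, F:2, G:4, H:4, I:3.
The maximum eccentricity is 4, realized for instance by the pair H–D via H – E – F – I – D. So the diameter is 4.

4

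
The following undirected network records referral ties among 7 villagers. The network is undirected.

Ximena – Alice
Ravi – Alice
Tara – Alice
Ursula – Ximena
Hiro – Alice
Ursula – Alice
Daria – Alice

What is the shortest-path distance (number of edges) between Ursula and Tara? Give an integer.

2

One shortest route is Ursula – Alice – Tara, which uses 2 edges, and Ursula and Tara are not directly tied, so nothing shorter exists. So d(Ursula,Tara) = 2.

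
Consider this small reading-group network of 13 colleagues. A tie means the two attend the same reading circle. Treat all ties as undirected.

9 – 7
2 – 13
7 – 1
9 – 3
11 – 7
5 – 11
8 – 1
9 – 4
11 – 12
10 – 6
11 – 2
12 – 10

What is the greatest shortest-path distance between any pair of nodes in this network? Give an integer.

6

Eccentricity of each node (its greatest distance to any other): 1:5, 2:4, 3:6, 4:6, 5:4, 6:6, 7:4, 8:6, 9:5, 10:5, 11:3, 12:4, 13:5.
The maximum eccentricity is 6, realized for instance by the pair 3–6 via 3 – 9 – 7 – 11 – 12 – 10 – 6. So the diameter is 6.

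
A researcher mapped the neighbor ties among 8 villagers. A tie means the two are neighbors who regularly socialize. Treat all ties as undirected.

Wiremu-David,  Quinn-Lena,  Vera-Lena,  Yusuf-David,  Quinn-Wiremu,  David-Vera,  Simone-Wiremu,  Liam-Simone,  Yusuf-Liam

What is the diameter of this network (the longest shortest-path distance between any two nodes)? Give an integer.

Eccentricity of each node (its greatest distance to any other): David:2, Lena:4, Liam:4, Quinn:3, Simone:3, Vera:3, Wiremu:2, Yusuf:3.
The maximum eccentricity is 4, realized for instance by the pair Lena–Liam via Lena – Quinn – Wiremu – Simone – Liam. So the diameter is 4.

4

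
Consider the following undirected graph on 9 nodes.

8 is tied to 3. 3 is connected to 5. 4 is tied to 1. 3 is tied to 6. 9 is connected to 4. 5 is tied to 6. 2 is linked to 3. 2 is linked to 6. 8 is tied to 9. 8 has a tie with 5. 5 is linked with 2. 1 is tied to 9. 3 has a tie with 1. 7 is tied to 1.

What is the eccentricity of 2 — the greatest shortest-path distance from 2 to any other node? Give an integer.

3

Distances from 2: 1:2, 3:1, 4:3, 5:1, 6:1, 7:3, 8:2, 9:3.
The largest is 3 (to 9, 7, and 4), so the eccentricity of 2 is 3.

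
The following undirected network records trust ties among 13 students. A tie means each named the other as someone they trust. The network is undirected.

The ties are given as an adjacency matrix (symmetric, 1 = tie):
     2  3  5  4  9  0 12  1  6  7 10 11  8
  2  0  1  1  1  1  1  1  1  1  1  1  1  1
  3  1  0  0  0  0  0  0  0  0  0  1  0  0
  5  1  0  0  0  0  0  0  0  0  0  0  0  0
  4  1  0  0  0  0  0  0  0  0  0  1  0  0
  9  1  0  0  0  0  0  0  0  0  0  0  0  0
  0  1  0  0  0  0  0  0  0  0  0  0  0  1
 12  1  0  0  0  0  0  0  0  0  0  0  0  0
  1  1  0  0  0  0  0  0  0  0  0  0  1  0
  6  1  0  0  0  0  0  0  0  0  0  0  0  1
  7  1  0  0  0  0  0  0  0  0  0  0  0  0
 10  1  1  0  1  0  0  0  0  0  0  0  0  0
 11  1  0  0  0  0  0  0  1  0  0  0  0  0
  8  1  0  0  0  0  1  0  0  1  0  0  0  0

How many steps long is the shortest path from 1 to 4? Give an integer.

One shortest route is 1 – 2 – 4, which uses 2 edges, and 1 and 4 are not directly tied, so nothing shorter exists. So d(1,4) = 2.

2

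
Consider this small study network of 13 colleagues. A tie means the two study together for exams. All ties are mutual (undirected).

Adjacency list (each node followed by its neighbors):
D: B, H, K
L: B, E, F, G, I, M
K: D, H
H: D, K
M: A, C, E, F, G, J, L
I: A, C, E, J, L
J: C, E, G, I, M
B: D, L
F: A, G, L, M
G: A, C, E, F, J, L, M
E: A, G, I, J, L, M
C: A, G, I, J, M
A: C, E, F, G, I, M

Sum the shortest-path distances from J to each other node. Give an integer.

28

Distances from J: A:2, B:3, C:1, D:4, E:1, F:2, G:1, H:5, I:1, K:5, L:2, M:1.
Sum = 2 + 3 + 1 + 4 + 1 + 2 + 1 + 5 + 1 + 5 + 2 + 1 = 28.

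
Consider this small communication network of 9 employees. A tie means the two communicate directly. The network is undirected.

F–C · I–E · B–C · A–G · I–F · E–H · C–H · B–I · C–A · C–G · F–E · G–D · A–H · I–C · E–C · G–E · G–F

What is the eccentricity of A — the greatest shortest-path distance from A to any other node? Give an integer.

2

Distances from A: B:2, C:1, D:2, E:2, F:2, G:1, H:1, I:2.
The largest is 2 (to E, F, D, I, and B), so the eccentricity of A is 2.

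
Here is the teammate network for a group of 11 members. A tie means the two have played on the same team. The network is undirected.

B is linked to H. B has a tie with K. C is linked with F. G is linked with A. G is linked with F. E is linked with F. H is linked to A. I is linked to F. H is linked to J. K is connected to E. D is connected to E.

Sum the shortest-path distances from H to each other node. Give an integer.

Distances from H: A:1, B:1, C:4, D:4, E:3, F:3, G:2, I:4, J:1, K:2.
Sum = 1 + 1 + 4 + 4 + 3 + 3 + 2 + 4 + 1 + 2 = 25.

25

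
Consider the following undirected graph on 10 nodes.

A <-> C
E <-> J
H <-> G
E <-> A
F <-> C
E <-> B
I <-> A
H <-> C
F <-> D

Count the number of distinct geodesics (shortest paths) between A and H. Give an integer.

1

The shortest distance is 2, and the only length-2 path is A–C–H. So there is exactly 1 shortest path.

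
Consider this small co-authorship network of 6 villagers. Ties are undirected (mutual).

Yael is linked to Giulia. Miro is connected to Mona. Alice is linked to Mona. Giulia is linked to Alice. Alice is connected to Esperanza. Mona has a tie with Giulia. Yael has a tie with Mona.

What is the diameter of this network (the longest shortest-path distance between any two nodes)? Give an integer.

3

Eccentricity of each node (its greatest distance to any other): Alice:2, Esperanza:3, Giulia:2, Miro:3, Mona:2, Yael:3.
The maximum eccentricity is 3, realized for instance by the pair Miro–Esperanza via Miro – Mona – Alice – Esperanza. So the diameter is 3.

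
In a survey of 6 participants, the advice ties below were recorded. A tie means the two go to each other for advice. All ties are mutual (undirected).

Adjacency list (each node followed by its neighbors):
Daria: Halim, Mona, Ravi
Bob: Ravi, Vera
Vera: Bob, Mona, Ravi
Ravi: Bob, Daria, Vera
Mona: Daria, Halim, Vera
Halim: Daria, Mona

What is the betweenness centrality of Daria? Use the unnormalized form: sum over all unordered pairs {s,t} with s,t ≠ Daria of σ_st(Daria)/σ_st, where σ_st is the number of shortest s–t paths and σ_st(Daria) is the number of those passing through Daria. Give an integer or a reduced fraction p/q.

2

Pairs whose geodesics pass through Daria — Ravi–Halim: 1; Ravi–Mona: 1/2; Bob–Halim: 1/2.
All other pairs contribute 0.
Summing the contributions gives betweenness(Daria) = 2.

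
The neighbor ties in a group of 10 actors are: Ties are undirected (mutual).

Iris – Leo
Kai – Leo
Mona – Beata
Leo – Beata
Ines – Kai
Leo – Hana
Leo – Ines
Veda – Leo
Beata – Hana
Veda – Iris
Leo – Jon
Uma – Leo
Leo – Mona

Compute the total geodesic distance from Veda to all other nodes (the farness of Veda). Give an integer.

Distances from Veda: Beata:2, Hana:2, Ines:2, Iris:1, Jon:2, Kai:2, Leo:1, Mona:2, Uma:2.
Sum = 2 + 2 + 2 + 1 + 2 + 2 + 1 + 2 + 2 = 16.

16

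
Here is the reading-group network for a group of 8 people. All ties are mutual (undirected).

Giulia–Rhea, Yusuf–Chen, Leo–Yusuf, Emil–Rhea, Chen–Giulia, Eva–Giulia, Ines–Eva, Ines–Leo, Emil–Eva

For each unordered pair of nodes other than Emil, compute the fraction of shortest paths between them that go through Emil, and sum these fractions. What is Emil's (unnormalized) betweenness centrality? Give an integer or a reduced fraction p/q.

Pairs whose geodesics pass through Emil — Ines–Rhea: 1/2; Leo–Rhea: 1/3; Rhea–Eva: 1/2.
All other pairs contribute 0.
Summing the contributions gives betweenness(Emil) = 4/3.

4/3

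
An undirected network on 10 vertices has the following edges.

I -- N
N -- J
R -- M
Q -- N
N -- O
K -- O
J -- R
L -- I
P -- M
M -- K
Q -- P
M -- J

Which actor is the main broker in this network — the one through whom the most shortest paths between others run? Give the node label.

N

Unnormalized betweenness of each node: I:8, J:7, K:2, L:0, M:7, N:19, O:7/2, P:2, Q:7/2, R:0.
N has the largest value, 19, making it the main broker — the node through which the most shortest paths run.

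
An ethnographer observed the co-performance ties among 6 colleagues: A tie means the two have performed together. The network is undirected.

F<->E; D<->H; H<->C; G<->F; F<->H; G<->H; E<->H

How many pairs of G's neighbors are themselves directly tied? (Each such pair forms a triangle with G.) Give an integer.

G's neighbors: F and H.
Neighbor pairs that are themselves tied: G–F–H. Each forms one triangle with G, for 1 in total.

1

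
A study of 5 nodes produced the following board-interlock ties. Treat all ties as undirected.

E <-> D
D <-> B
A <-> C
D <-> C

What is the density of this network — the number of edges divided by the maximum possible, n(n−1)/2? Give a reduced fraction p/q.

2/5

There are 4 edges and 5 nodes, so the maximum possible is C(5,2) = 10.
Density = 4/10 = 2/5.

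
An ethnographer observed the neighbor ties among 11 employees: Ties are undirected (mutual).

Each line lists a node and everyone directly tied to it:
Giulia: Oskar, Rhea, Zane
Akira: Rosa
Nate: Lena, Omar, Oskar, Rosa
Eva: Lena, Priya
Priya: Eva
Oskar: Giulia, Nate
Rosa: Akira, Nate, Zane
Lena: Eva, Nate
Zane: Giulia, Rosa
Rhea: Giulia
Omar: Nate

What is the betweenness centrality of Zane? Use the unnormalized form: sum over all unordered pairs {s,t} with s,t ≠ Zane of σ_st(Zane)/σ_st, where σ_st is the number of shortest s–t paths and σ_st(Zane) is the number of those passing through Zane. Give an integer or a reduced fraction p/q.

Pairs whose geodesics pass through Zane — Akira–Giulia: 1; Akira–Rhea: 1; Giulia–Rosa: 1; Rosa–Rhea: 1.
All other pairs contribute 0.
Summing the contributions gives betweenness(Zane) = 4.

4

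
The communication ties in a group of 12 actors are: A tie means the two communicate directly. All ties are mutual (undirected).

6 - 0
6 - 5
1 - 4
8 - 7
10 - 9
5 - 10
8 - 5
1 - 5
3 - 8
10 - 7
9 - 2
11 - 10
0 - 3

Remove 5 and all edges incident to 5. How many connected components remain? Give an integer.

2

Without 5, the remaining ties split the others into: {0, 2, 3, 6, 7, 8, 9, 10, 11}; {1, 4}.
That's 2 separate components.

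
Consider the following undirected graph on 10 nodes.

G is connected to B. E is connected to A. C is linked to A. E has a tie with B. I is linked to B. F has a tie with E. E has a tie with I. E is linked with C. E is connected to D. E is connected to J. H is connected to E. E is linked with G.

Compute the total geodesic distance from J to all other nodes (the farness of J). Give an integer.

17

Distances from J: A:2, B:2, C:2, D:2, E:1, F:2, G:2, H:2, I:2.
Sum = 2 + 2 + 2 + 2 + 1 + 2 + 2 + 2 + 2 = 17.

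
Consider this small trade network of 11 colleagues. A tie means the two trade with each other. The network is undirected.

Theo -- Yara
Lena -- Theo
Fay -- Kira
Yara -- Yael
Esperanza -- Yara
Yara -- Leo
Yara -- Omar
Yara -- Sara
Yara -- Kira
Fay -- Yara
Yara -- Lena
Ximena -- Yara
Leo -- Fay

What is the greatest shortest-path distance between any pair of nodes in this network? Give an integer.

Eccentricity of each node (its greatest distance to any other): Esperanza:2, Fay:2, Kira:2, Lena:2, Leo:2, Omar:2, Sara:2, Theo:2, Ximena:2, Yael:2, Yara:1.
The maximum eccentricity is 2, realized for instance by the pair Theo–Kira via Theo – Yara – Kira. So the diameter is 2.

2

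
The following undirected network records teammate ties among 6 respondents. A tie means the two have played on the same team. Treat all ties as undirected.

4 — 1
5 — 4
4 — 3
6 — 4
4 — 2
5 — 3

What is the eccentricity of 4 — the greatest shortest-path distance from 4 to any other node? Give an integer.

1

Distances from 4: 1:1, 2:1, 3:1, 5:1, 6:1.
The largest is 1 (to 5, 2, 3, 6, and 1), so the eccentricity of 4 is 1.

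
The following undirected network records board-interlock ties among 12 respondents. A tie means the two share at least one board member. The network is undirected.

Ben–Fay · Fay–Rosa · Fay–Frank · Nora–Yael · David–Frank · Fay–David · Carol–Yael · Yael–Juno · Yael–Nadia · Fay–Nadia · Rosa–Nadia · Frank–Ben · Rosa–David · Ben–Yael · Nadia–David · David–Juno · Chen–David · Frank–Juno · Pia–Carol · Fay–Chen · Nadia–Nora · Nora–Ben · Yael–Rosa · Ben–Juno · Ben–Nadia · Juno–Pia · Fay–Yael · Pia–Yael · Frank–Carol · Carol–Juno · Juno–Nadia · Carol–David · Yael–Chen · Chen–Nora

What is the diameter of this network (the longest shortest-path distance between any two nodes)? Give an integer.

2

Eccentricity of each node (its greatest distance to any other): Ben:2, Carol:2, Chen:2, David:2, Fay:2, Frank:2, Juno:2, Nadia:2, Nora:2, Pia:2, Rosa:2, Yael:2.
The maximum eccentricity is 2, realized for instance by the pair Carol–Ben via Carol – Juno – Ben. So the diameter is 2.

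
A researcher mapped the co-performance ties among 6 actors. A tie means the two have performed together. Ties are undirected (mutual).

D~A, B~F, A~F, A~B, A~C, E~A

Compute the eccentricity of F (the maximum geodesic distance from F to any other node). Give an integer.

2

Distances from F: A:1, B:1, C:2, D:2, E:2.
The largest is 2 (to D, E, and C), so the eccentricity of F is 2.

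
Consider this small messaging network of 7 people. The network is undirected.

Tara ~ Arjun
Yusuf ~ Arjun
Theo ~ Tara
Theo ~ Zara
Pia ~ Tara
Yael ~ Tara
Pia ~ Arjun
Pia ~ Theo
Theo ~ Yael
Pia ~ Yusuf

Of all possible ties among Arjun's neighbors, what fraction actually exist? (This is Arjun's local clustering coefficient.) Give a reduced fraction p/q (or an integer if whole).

2/3

Arjun's neighbors: Pia, Tara, and Yusuf (k = 3).
Possible neighbor pairs: C(3,2) = 3. Edges among them: Pia–Tara, Pia–Yusuf → e = 2.
Clustering(Arjun) = 2/3.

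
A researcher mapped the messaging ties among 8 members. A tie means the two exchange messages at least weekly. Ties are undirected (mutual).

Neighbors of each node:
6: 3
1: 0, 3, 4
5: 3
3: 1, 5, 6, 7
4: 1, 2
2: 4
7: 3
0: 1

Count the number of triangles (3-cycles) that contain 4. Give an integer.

4's neighbors are 1 and 2, but none of them are tied to each other, so no triangle contains 4.

0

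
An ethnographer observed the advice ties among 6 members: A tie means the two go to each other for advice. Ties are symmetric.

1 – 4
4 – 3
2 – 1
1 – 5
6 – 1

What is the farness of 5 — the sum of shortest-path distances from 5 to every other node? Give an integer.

10

Distances from 5: 1:1, 2:2, 3:3, 4:2, 6:2.
Sum = 1 + 2 + 3 + 2 + 2 = 10.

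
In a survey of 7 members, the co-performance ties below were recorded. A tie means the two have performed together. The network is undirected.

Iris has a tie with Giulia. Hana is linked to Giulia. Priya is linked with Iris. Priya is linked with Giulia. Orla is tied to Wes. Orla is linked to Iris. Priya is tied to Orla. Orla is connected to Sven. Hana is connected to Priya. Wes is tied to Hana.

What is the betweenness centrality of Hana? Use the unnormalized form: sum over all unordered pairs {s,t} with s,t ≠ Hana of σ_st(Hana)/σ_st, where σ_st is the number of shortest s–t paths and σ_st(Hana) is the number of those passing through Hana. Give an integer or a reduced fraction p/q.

Pairs whose geodesics pass through Hana — Wes–Giulia: 1; Wes–Priya: 1/2.
All other pairs contribute 0.
Summing the contributions gives betweenness(Hana) = 3/2.

3/2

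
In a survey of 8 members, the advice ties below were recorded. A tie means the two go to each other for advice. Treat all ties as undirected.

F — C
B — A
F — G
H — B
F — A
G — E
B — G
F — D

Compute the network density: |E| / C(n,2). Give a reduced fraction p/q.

There are 8 edges and 8 nodes, so the maximum possible is C(8,2) = 28.
Density = 8/28 = 2/7.

2/7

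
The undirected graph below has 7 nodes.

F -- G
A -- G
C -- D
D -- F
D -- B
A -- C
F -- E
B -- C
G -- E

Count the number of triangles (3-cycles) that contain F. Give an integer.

1

F's neighbors: D, E, and G.
Neighbor pairs that are themselves tied: F–E–G. Each forms one triangle with F, for 1 in total.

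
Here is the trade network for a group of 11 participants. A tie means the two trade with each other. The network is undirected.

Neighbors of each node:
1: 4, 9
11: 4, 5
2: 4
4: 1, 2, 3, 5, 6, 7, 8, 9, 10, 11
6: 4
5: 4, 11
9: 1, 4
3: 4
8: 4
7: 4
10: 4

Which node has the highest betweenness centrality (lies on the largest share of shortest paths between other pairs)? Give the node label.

4

Unnormalized betweenness of each node: 1:0, 2:0, 3:0, 4:43, 5:0, 6:0, 7:0, 8:0, 9:0, 10:0, 11:0.
4 has the largest value, 43, making it the main broker — the node through which the most shortest paths run.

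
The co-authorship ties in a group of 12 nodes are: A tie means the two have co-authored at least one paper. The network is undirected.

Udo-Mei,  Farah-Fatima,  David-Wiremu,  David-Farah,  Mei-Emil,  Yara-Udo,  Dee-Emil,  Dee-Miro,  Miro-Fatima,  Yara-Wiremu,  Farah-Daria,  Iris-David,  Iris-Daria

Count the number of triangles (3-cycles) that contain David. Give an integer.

David's neighbors are Farah, Iris, and Wiremu, but none of them are tied to each other, so no triangle contains David.

0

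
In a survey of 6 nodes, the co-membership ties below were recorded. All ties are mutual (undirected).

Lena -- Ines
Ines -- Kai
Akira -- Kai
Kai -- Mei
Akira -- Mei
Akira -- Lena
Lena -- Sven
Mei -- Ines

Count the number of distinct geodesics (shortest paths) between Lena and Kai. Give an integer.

The shortest distance is 2. The length-2 paths are: Lena–Ines–Kai; Lena–Akira–Kai.
That gives 2 distinct shortest paths.

2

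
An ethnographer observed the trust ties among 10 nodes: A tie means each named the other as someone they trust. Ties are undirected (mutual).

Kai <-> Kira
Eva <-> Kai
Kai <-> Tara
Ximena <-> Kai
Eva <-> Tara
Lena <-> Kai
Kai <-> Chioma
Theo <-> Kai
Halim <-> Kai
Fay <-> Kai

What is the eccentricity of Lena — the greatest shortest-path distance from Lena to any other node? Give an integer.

Distances from Lena: Chioma:2, Eva:2, Fay:2, Halim:2, Kai:1, Kira:2, Tara:2, Theo:2, Ximena:2.
The largest is 2 (to Theo, Halim, Eva, Tara, Fay, Kira, Ximena, and Chioma), so the eccentricity of Lena is 2.

2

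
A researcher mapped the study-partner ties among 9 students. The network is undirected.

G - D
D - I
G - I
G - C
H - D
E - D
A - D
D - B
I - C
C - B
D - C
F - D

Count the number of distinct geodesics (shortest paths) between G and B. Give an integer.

The shortest distance is 2. The length-2 paths are: G–D–B; G–C–B.
That gives 2 distinct shortest paths.

2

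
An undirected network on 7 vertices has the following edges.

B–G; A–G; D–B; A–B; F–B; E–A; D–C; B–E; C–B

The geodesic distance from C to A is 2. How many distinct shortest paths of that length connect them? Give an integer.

The shortest distance is 2, and the only length-2 path is C–B–A. So there is exactly 1 shortest path.

1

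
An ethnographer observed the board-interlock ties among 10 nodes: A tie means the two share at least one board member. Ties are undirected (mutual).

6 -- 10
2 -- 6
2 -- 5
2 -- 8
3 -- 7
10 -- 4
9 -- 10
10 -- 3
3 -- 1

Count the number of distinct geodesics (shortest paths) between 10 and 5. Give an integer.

1

The shortest distance is 3, and the only length-3 path is 10–6–2–5. So there is exactly 1 shortest path.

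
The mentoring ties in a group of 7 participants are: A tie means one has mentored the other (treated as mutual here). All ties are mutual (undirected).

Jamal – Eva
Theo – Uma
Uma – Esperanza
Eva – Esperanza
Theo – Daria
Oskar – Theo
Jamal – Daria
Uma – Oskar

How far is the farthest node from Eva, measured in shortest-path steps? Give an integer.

Distances from Eva: Daria:2, Esperanza:1, Jamal:1, Oskar:3, Theo:3, Uma:2.
The largest is 3 (to Theo and Oskar), so the eccentricity of Eva is 3.

3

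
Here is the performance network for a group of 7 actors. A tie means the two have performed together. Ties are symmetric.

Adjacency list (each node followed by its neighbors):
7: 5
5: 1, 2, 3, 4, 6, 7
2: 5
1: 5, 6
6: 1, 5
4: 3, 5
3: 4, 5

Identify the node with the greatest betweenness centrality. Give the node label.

Unnormalized betweenness of each node: 1:0, 2:0, 3:0, 4:0, 5:13, 6:0, 7:0.
5 has the largest value, 13, making it the main broker — the node through which the most shortest paths run.

5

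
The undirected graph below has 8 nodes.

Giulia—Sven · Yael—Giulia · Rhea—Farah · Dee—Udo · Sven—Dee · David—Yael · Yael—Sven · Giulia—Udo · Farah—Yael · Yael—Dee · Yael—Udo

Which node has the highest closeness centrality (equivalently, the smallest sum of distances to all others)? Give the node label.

Yael

Farness (sum of distances to all others) for each node — David:14, Dee:12, Farah:12, Giulia:12, Rhea:18, Sven:12, Udo:12, Yael:8.
The smallest farness is 8, for Yael, so Yael has the highest closeness.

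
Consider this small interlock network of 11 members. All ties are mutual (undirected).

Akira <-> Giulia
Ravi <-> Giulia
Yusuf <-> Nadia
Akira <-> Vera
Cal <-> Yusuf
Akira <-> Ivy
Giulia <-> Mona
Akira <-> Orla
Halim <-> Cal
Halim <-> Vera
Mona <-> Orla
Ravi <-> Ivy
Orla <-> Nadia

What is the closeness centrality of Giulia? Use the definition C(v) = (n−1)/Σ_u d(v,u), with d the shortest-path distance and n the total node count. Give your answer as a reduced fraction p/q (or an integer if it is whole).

Distances from Giulia: Akira:1, Cal:4, Halim:3, Ivy:2, Mona:1, Nadia:3, Orla:2, Ravi:1, Vera:2, Yusuf:4. Sum = 23.
n = 11, so closeness = 10/23.

10/23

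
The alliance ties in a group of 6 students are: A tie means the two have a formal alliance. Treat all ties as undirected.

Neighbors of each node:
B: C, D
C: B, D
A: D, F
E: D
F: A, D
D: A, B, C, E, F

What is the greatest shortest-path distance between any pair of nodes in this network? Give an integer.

Eccentricity of each node (its greatest distance to any other): A:2, B:2, C:2, D:1, E:2, F:2.
The maximum eccentricity is 2, realized for instance by the pair E–B via E – D – B. So the diameter is 2.

2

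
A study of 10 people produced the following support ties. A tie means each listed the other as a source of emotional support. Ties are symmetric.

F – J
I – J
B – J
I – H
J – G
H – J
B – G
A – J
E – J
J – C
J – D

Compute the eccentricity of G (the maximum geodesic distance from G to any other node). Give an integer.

Distances from G: A:2, B:1, C:2, D:2, E:2, F:2, H:2, I:2, J:1.
The largest is 2 (to F, A, E, C, I, D, and H), so the eccentricity of G is 2.

2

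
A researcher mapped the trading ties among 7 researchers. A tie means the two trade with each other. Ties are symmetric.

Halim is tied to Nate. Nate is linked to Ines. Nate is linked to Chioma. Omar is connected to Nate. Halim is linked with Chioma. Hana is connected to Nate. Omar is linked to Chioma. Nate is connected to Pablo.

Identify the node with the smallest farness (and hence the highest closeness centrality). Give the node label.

Farness (sum of distances to all others) for each node — Chioma:9, Halim:10, Hana:11, Ines:11, Nate:6, Omar:10, Pablo:11.
The smallest farness is 6, for Nate, so Nate has the highest closeness.

Nate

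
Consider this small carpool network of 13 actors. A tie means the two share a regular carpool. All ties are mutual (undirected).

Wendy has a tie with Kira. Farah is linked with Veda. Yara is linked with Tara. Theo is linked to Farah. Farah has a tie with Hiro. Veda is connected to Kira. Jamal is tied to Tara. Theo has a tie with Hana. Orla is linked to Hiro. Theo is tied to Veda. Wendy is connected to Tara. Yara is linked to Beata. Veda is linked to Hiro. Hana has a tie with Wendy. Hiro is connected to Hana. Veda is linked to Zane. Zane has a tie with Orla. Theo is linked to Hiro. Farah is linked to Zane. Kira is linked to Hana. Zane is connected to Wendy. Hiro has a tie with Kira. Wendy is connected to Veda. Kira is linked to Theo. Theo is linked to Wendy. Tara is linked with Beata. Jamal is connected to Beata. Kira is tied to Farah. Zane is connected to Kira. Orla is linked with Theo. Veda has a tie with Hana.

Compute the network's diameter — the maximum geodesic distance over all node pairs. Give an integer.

4

Eccentricity of each node (its greatest distance to any other): Beata:4, Farah:4, Hana:3, Hiro:4, Jamal:4, Kira:3, Orla:4, Tara:3, Theo:3, Veda:3, Wendy:2, Yara:4, Zane:3.
The maximum eccentricity is 4, realized for instance by the pair Hiro–Beata via Hiro – Veda – Wendy – Tara – Beata. So the diameter is 4.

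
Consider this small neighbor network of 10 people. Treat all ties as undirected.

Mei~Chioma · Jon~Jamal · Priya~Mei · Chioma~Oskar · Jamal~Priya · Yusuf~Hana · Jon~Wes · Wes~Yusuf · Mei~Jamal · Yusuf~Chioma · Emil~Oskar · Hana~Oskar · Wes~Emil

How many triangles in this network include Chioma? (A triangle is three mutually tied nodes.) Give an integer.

Chioma's neighbors are Mei, Oskar, and Yusuf, but none of them are tied to each other, so no triangle contains Chioma.

0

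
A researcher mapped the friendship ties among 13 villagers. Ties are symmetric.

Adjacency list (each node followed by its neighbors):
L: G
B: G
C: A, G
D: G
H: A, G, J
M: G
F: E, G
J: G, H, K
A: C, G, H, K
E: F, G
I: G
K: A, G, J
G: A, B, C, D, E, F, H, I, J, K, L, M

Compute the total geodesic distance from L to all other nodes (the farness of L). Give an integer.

Distances from L: A:2, B:2, C:2, D:2, E:2, F:2, G:1, H:2, I:2, J:2, K:2, M:2.
Sum = 2 + 2 + 2 + 2 + 2 + 2 + 1 + 2 + 2 + 2 + 2 + 2 = 23.

23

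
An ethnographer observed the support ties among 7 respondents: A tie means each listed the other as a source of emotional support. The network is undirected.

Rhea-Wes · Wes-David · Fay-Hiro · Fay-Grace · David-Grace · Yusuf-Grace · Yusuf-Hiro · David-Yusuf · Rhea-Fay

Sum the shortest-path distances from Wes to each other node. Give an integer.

11

Distances from Wes: David:1, Fay:2, Grace:2, Hiro:3, Rhea:1, Yusuf:2.
Sum = 1 + 2 + 2 + 3 + 1 + 2 = 11.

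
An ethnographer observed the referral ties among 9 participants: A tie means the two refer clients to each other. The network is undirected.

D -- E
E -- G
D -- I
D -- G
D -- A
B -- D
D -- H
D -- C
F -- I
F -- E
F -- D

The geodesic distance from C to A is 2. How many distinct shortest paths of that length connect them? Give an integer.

1

The shortest distance is 2, and the only length-2 path is C–D–A. So there is exactly 1 shortest path.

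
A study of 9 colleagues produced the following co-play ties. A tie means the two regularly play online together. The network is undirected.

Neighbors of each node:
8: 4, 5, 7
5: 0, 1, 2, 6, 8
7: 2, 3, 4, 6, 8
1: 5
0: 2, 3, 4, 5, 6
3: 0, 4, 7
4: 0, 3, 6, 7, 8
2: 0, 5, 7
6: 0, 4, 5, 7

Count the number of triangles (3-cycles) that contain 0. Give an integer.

0's neighbors: 2, 3, 4, 5, and 6.
Neighbor pairs that are themselves tied: 0–2–5; 0–3–4; 0–4–6; 0–5–6. Each forms one triangle with 0, for 4 in total.

4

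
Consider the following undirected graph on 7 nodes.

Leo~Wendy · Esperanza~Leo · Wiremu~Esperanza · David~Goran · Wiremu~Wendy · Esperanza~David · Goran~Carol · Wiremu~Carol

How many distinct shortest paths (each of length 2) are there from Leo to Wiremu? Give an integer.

The shortest distance is 2. The length-2 paths are: Leo–Esperanza–Wiremu; Leo–Wendy–Wiremu.
That gives 2 distinct shortest paths.

2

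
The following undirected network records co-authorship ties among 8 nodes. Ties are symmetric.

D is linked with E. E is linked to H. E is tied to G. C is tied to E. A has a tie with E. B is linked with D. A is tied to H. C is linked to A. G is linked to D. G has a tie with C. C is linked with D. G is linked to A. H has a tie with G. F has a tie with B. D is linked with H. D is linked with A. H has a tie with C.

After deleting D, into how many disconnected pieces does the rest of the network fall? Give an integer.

2

Without D, the remaining ties split the others into: {B, F}; {A, C, E, G, H}.
That's 2 separate components.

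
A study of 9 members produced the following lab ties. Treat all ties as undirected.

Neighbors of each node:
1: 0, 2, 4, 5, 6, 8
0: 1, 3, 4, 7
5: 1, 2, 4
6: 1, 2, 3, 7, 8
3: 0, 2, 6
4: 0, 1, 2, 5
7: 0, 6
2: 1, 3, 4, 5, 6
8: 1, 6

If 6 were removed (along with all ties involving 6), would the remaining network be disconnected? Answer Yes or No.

No

Even without 6, every remaining node can still reach every other (the residual graph is connected), so 6 is not a cut vertex.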